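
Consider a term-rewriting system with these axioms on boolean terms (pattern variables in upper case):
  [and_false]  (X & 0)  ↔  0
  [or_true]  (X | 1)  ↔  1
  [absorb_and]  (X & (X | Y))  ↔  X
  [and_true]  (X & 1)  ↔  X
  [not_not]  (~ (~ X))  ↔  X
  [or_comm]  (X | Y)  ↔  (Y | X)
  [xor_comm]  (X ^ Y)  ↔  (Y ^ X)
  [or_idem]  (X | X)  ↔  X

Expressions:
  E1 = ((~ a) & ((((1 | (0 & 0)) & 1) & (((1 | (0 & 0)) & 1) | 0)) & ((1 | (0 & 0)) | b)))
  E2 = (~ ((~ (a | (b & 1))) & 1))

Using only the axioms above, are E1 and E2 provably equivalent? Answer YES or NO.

All listed rules preserve value, hence provable equivalence implies equal values everywhere; look for a separating assignment.
a=0, b=0 gives E1 ↦ 1, E2 ↦ 0; values differ ⇒ not provably equivalent.

NO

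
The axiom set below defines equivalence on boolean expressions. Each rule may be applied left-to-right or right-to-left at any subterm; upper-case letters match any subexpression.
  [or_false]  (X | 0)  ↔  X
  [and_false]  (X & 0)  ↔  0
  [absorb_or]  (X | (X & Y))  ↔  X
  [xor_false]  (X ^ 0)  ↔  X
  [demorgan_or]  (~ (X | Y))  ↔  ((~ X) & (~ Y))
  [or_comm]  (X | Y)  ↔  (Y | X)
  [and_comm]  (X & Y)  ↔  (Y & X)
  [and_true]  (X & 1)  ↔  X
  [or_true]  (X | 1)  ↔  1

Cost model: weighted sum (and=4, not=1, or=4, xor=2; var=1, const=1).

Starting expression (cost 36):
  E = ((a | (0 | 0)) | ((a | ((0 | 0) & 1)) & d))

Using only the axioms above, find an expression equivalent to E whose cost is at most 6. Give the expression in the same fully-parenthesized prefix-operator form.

1. [and_true →] ((0 | 0) & 1)  →  (0 | 0);  E = ((a | (0 | 0)) | ((a | (0 | 0)) & d))
2. [absorb_or →] ((a | (0 | 0)) | ((a | (0 | 0)) & d))  →  (a | (0 | 0))
3. [or_false →] (0 | 0)  →  0;  cost 6 ≤ 6, done

(a | 0)   [cost 6]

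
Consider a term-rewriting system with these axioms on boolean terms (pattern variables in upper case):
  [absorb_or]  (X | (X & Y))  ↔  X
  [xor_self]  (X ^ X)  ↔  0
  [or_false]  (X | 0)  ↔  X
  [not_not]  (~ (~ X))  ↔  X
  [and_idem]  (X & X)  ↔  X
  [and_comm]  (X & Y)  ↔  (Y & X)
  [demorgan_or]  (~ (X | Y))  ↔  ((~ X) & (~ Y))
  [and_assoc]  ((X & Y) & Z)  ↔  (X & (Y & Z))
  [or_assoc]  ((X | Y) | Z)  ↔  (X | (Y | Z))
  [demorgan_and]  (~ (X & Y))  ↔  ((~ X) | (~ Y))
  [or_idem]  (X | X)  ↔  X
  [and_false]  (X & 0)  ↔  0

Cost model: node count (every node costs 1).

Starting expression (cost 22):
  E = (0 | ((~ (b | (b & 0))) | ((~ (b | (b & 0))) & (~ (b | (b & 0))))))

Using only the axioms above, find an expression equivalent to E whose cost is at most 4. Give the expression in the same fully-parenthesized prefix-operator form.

(1) ((~ (b | (b & 0))) & (~ (b | (b & 0))))  =[and_idem →]=  (~ (b | (b & 0)))    ⊢ (0 | ((~ (b | (b & 0))) | (~ (b | (b & 0)))))
(2) ((~ (b | (b & 0))) | (~ (b | (b & 0))))  =[or_idem →]=  (~ (b | (b & 0)))    ⊢ (0 | (~ (b | (b & 0))))
(3) (b | (b & 0))  =[absorb_or →]=  b    ⊢ cost 4, within 4

(0 | (~ b))   [cost 4]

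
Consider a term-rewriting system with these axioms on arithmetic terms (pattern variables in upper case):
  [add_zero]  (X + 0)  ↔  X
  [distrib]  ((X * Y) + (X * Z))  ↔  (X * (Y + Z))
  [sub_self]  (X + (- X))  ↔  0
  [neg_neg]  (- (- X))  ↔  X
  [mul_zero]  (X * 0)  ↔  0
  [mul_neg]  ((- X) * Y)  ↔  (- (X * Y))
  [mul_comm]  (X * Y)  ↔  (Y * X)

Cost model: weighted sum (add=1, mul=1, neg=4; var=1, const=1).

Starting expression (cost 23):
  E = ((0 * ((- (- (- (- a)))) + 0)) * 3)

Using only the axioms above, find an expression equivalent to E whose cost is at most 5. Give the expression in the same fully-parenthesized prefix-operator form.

((0 * a) * 3)   [cost 5]

(1) ((- (- (- (- a)))) + 0)  =[add_zero →]=  (- (- (- (- a))))    ⊢ ((0 * (- (- (- (- a))))) * 3)
(2) (- (- (- a)))  =[neg_neg →]=  (- a)    ⊢ ((0 * (- (- a))) * 3)
(3) (- (- a))  =[neg_neg →]=  a    ⊢ cost 5, within 5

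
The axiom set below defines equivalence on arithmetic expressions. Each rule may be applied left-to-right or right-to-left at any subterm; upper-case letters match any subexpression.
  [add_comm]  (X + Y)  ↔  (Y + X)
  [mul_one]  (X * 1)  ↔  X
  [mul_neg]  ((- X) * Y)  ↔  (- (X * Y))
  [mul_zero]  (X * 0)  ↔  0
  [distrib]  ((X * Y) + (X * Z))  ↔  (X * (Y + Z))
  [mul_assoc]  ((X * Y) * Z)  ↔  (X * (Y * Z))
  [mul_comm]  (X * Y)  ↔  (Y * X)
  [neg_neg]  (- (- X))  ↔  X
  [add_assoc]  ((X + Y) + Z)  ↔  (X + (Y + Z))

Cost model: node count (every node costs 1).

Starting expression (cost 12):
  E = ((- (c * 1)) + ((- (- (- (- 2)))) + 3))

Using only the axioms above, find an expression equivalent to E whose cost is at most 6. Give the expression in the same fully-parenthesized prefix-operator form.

((- c) + (2 + 3))   [cost 6]

1. [neg_neg →] (- (- (- 2)))  →  (- 2);  E = ((- (c * 1)) + ((- (- 2)) + 3))
2. [neg_neg →] (- (- 2))  →  2;  E = ((- (c * 1)) + (2 + 3))
3. [mul_one →] (c * 1)  →  c;  cost 6 ≤ 6, done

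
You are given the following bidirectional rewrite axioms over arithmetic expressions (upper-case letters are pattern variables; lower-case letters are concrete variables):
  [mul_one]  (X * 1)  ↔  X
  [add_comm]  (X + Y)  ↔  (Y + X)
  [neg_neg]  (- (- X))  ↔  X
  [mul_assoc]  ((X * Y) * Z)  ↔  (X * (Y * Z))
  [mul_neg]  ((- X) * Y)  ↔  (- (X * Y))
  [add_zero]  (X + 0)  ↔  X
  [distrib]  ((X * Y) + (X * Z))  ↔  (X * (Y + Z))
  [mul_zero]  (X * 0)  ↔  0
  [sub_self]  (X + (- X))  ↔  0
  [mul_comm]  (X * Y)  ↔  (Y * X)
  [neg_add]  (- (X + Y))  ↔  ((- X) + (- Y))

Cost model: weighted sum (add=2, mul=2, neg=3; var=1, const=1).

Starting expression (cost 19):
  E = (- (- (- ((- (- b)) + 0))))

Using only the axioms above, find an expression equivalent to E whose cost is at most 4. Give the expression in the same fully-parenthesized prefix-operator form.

step 1: add_zero (→) rewrites ((- (- b)) + 0) into (- (- b)), now (- (- (- (- (- b)))))
step 2: neg_neg (→) rewrites (- (- b)) into b, now (- (- (- b)))
step 3: neg_neg (→) rewrites (- (- (- b))) into (- b), reaching cost 4 (bound 4)

(- b)   [cost 4]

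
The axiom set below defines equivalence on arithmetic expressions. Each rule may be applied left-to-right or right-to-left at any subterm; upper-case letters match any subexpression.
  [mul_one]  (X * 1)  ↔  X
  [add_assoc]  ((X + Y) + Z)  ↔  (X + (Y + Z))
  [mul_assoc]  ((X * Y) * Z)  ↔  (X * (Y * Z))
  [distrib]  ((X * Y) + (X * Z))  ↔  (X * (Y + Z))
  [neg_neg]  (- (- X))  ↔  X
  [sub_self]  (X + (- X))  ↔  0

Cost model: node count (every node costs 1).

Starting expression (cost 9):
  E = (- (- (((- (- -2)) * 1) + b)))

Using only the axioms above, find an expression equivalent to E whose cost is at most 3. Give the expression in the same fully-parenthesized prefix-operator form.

(-2 + b)   [cost 3]

step 1: neg_neg (→) rewrites (- (- -2)) into -2, now (- (- ((-2 * 1) + b)))
step 2: neg_neg (→) rewrites (- (- ((-2 * 1) + b))) into ((-2 * 1) + b)
step 3: mul_one (→) rewrites (-2 * 1) into -2, reaching cost 3 (bound 3)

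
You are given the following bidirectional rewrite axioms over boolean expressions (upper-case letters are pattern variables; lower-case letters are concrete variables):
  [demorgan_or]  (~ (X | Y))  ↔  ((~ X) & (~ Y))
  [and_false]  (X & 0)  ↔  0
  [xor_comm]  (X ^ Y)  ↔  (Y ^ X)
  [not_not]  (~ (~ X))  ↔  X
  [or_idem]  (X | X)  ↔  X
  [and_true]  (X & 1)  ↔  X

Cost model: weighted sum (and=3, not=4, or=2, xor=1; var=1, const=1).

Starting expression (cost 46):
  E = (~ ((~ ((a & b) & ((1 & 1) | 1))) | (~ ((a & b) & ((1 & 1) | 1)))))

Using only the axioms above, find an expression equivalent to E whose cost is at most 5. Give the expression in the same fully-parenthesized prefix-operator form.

(a & b)   [cost 5]

(1) ((~ ((a & b) & ((1 & 1) | 1))) | (~ ((a & b) & ((1 & 1) | 1))))  =[or_idem →]=  (~ ((a & b) & ((1 & 1) | 1)))    ⊢ (~ (~ ((a & b) & ((1 & 1) | 1))))
(2) (~ (~ ((a & b) & ((1 & 1) | 1))))  =[not_not →]=  ((a & b) & ((1 & 1) | 1))
(3) (1 & 1)  =[and_true →]=  1    ⊢ ((a & b) & (1 | 1))
(4) (1 | 1)  =[or_idem →]=  1    ⊢ ((a & b) & 1)
(5) ((a & b) & 1)  =[and_true →]=  (a & b)    ⊢ cost 5, within 5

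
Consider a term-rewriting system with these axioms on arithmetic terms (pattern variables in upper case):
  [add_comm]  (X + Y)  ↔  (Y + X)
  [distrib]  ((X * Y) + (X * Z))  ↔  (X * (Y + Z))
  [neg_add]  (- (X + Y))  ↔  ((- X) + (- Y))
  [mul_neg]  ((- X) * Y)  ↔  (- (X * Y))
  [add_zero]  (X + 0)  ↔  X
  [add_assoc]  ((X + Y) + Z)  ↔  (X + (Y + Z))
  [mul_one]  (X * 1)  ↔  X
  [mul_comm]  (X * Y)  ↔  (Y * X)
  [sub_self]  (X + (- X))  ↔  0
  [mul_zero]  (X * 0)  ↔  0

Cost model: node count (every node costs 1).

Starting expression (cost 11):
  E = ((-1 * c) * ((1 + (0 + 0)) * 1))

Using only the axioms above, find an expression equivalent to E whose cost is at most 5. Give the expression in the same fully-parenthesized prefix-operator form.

1. [add_zero →] (0 + 0)  →  0;  E = ((-1 * c) * ((1 + 0) * 1))
2. [add_zero →] (1 + 0)  →  1;  E = ((-1 * c) * (1 * 1))
3. [mul_one →] (1 * 1)  →  1;  cost 5 ≤ 5, done

((-1 * c) * 1)   [cost 5]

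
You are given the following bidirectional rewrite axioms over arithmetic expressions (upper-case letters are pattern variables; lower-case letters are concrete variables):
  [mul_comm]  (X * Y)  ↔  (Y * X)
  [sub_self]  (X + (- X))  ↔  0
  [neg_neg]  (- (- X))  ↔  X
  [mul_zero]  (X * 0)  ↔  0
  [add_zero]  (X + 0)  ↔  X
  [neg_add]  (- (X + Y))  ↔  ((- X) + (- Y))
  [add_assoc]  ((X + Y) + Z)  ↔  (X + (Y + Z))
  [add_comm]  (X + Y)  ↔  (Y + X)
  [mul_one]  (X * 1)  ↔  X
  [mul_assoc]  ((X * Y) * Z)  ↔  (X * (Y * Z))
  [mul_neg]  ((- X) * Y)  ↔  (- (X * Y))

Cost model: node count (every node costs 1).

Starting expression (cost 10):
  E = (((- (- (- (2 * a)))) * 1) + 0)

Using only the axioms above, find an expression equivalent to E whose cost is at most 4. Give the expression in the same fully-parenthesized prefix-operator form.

step 1: mul_one (→) rewrites ((- (- (- (2 * a)))) * 1) into (- (- (- (2 * a)))), now ((- (- (- (2 * a)))) + 0)
step 2: add_zero (→) rewrites ((- (- (- (2 * a)))) + 0) into (- (- (- (2 * a))))
step 3: neg_neg (→) rewrites (- (- (2 * a))) into (2 * a), reaching cost 4 (bound 4)

(- (2 * a))   [cost 4]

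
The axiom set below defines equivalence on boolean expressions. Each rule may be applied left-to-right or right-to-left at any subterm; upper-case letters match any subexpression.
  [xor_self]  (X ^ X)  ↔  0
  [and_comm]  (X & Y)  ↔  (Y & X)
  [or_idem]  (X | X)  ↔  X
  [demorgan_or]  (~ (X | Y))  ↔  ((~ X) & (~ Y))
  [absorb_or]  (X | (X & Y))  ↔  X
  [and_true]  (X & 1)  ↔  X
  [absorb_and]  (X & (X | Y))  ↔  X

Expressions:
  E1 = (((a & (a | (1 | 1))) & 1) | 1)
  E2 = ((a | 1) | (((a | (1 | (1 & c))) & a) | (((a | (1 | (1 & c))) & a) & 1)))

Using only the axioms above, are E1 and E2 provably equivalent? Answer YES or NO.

step 1: or_idem (→) rewrites (1 | 1) into 1, now (((a & (a | 1)) & 1) | 1)
step 2: absorb_and (→) rewrites (a & (a | 1)) into a, now ((a & 1) | 1)
step 3: and_true (→) rewrites (a & 1) into a, now (a | 1)
step 4: absorb_or (←) rewrites (a | 1) into ((a | 1) | ((a | 1) & a))
step 5: absorb_or (←) rewrites 1 into (1 | (1 & c)), now ((a | 1) | ((a | (1 | (1 & c))) & a))
step 6: absorb_or (←) rewrites ((a | (1 | (1 & c))) & a) into (((a | (1 | (1 & c))) & a) | (((a | (1 | (1 & c))) & a) & 1)), which is E2

YES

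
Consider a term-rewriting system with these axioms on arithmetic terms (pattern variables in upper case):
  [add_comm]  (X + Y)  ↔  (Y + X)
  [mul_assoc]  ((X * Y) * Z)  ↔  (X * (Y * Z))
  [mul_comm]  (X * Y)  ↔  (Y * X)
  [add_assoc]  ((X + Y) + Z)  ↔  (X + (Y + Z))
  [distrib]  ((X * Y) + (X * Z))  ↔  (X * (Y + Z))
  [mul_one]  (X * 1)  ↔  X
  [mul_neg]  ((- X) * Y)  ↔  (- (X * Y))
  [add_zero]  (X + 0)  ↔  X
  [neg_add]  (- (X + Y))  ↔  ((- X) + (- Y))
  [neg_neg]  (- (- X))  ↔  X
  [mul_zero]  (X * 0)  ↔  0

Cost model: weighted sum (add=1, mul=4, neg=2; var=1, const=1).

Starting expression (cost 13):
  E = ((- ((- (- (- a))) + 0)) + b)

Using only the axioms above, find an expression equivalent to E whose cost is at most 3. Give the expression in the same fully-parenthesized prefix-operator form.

(a + b)   [cost 3]

1. [neg_neg →] (- (- a))  →  a;  E = ((- ((- a) + 0)) + b)
2. [add_zero →] ((- a) + 0)  →  (- a);  E = ((- (- a)) + b)
3. [neg_neg →] (- (- a))  →  a;  cost 3 ≤ 3, done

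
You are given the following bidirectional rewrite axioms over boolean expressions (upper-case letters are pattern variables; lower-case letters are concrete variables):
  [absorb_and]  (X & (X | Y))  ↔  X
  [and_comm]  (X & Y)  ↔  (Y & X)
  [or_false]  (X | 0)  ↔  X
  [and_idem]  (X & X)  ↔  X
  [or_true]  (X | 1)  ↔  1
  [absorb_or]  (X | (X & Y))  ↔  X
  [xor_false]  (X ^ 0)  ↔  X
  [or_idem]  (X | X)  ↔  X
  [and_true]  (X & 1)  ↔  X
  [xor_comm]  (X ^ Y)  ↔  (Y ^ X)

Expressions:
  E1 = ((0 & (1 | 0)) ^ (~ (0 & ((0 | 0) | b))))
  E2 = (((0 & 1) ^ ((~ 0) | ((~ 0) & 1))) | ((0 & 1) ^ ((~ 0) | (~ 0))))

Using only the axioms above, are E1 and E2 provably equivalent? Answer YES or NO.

step 1: or_idem (→) rewrites (0 | 0) into 0, now ((0 & (1 | 0)) ^ (~ (0 & (0 | b))))
step 2: or_false (→) rewrites (1 | 0) into 1, now ((0 & 1) ^ (~ (0 & (0 | b))))
step 3: absorb_and (→) rewrites (0 & (0 | b)) into 0, now ((0 & 1) ^ (~ 0))
step 4: or_idem (←) rewrites ((0 & 1) ^ (~ 0)) into (((0 & 1) ^ (~ 0)) | ((0 & 1) ^ (~ 0)))
step 5: or_idem (←) rewrites (~ 0) into ((~ 0) | (~ 0)), now (((0 & 1) ^ (~ 0)) | ((0 & 1) ^ ((~ 0) | (~ 0))))
step 6: absorb_or (←) rewrites (~ 0) into ((~ 0) | ((~ 0) & 1)), which is E2

YES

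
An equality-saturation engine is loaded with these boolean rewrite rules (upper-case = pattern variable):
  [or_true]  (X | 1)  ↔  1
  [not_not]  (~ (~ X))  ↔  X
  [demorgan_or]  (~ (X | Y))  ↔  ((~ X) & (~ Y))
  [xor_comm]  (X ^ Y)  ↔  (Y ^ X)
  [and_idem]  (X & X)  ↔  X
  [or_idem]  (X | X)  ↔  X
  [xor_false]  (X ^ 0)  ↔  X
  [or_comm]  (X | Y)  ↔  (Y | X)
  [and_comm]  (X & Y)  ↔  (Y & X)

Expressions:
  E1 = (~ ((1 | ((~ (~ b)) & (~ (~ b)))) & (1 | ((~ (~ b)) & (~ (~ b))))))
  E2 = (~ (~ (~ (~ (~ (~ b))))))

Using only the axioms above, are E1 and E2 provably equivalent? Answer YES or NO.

Every axiom is a valid identity, so a rewrite proof would force E1 and E2 to agree under every assignment.
At b=1: E1 = 0 but E2 = 1; they differ, so no derivation exists.

NO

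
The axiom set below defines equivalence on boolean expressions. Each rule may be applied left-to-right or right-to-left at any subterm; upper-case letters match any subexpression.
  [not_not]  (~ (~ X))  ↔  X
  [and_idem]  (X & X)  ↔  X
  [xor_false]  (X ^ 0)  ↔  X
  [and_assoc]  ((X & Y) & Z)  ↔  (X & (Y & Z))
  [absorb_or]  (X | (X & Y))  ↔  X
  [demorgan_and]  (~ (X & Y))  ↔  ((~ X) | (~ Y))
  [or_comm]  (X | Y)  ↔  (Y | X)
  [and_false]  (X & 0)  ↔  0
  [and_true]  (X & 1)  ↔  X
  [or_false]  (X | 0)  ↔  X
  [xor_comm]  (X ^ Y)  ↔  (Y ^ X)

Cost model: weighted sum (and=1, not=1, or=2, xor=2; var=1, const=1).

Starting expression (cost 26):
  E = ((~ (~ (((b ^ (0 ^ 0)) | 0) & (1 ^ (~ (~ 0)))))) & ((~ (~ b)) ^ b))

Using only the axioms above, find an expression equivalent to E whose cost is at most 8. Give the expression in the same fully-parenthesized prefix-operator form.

1. [not_not →] (~ (~ (((b ^ (0 ^ 0)) | 0) & (1 ^ (~ (~ 0))))))  →  (((b ^ (0 ^ 0)) | 0) & (1 ^ (~ (~ 0))));  E = ((((b ^ (0 ^ 0)) | 0) & (1 ^ (~ (~ 0)))) & ((~ (~ b)) ^ b))
2. [or_false →] ((b ^ (0 ^ 0)) | 0)  →  (b ^ (0 ^ 0));  E = (((b ^ (0 ^ 0)) & (1 ^ (~ (~ 0)))) & ((~ (~ b)) ^ b))
3. [xor_comm →] ((~ (~ b)) ^ b)  →  (b ^ (~ (~ b)));  E = (((b ^ (0 ^ 0)) & (1 ^ (~ (~ 0)))) & (b ^ (~ (~ b))))
4. [not_not →] (~ (~ b))  →  b;  E = (((b ^ (0 ^ 0)) & (1 ^ (~ (~ 0)))) & (b ^ b))
5. [not_not →] (~ (~ 0))  →  0;  E = (((b ^ (0 ^ 0)) & (1 ^ 0)) & (b ^ b))
6. [xor_false →] (0 ^ 0)  →  0;  E = (((b ^ 0) & (1 ^ 0)) & (b ^ b))
7. [xor_false →] (1 ^ 0)  →  1;  E = (((b ^ 0) & 1) & (b ^ b))
8. [xor_false →] (b ^ 0)  →  b;  cost 8 ≤ 8, done

((b & 1) & (b ^ b))   [cost 8]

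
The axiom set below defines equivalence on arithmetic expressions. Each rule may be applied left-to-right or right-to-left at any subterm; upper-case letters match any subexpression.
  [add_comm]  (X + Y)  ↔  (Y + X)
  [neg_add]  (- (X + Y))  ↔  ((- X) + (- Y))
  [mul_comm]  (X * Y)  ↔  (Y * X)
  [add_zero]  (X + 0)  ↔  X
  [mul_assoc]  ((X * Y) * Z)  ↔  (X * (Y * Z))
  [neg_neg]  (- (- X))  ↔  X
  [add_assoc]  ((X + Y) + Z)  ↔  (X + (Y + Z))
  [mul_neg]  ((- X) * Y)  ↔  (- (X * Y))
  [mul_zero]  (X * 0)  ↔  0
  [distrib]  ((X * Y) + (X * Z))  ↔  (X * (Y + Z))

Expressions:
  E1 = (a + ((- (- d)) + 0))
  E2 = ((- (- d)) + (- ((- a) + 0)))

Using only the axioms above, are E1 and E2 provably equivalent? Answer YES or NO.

(1) (- (- d))  =[neg_neg →]=  d    ⊢ (a + (d + 0))
(2) (a + (d + 0))  =[add_comm →]=  ((d + 0) + a)
(3) (d + 0)  =[add_zero →]=  d    ⊢ (d + a)
(4) d  =[neg_neg ←]=  (- (- d))    ⊢ ((- (- d)) + a)
(5) a  =[neg_neg ←]=  (- (- a))    ⊢ ((- (- d)) + (- (- a)))
(6) (- a)  =[add_zero ←]=  ((- a) + 0)    ⊢ E2

YES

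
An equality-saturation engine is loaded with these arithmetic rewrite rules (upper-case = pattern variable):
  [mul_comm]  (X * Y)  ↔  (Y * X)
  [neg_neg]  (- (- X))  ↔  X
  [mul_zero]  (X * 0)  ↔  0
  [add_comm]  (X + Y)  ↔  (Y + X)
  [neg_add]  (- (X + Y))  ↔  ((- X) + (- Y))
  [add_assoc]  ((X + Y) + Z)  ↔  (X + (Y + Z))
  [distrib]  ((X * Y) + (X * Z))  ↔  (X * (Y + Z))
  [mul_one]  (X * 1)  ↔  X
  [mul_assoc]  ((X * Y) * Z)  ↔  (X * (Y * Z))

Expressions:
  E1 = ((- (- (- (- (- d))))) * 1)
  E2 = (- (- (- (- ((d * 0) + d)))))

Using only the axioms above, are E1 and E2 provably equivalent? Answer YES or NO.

The axioms are sound identities: if E1 ↔* E2 then E1 and E2 evaluate identically under any assignment.
Under d=1: E1 evaluates to -1, E2 to 1. Distinct ⇒ no rewrite sequence connects them.

NO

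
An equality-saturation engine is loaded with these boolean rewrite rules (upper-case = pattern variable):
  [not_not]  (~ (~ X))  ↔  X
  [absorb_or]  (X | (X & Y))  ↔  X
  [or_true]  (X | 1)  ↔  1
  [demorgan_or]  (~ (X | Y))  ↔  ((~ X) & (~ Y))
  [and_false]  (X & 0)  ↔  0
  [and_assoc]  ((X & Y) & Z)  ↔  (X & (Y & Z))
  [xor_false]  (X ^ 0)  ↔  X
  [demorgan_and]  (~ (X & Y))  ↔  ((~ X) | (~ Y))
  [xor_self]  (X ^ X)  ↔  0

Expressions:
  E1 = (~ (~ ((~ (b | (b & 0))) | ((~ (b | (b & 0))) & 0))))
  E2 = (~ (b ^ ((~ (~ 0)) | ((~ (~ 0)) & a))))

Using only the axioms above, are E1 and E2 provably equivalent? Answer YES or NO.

1. [absorb_or →] ((~ (b | (b & 0))) | ((~ (b | (b & 0))) & 0))  →  (~ (b | (b & 0)));  E1 = (~ (~ (~ (b | (b & 0)))))
2. [absorb_or →] (b | (b & 0))  →  b;  E1 = (~ (~ (~ b)))
3. [not_not →] (~ (~ (~ b)))  →  (~ b)
4. [xor_false ←] b  →  (b ^ 0);  E1 = (~ (b ^ 0))
5. [not_not ←] 0  →  (~ (~ 0));  E1 = (~ (b ^ (~ (~ 0))))
6. [absorb_or ←] (~ (~ 0))  →  ((~ (~ 0)) | ((~ (~ 0)) & a));  this is E2

YES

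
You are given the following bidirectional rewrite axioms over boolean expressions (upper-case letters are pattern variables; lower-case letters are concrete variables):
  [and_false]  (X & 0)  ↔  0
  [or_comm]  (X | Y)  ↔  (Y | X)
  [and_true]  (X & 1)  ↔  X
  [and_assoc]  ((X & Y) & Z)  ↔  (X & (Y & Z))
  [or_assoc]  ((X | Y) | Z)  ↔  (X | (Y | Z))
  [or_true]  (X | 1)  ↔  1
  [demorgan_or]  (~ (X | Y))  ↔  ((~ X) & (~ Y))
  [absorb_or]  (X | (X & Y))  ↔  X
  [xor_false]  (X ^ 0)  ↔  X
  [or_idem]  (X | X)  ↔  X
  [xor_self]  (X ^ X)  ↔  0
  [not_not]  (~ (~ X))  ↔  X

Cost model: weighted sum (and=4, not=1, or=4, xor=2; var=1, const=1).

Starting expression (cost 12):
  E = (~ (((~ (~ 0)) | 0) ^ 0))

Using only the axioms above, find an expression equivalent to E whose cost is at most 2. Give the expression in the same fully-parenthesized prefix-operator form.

(~ 0)   [cost 2]

1. [not_not →] (~ (~ 0))  →  0;  E = (~ ((0 | 0) ^ 0))
2. [or_idem →] (0 | 0)  →  0;  E = (~ (0 ^ 0))
3. [xor_false →] (0 ^ 0)  →  0;  cost 2 ≤ 2, done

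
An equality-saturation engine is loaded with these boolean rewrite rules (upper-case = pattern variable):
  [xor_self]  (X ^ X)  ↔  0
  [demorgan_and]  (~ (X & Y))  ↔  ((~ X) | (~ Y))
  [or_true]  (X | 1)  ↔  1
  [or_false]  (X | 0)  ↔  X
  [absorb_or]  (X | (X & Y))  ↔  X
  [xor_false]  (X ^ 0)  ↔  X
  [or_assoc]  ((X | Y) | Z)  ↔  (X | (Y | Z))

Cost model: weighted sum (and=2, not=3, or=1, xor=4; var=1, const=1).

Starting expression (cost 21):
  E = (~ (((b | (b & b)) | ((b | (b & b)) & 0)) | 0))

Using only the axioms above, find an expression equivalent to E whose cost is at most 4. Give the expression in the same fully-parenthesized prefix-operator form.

(~ b)   [cost 4]

step 1: absorb_or (→) rewrites ((b | (b & b)) | ((b | (b & b)) & 0)) into (b | (b & b)), now (~ ((b | (b & b)) | 0))
step 2: or_false (→) rewrites ((b | (b & b)) | 0) into (b | (b & b)), now (~ (b | (b & b)))
step 3: absorb_or (→) rewrites (b | (b & b)) into b, reaching cost 4 (bound 4)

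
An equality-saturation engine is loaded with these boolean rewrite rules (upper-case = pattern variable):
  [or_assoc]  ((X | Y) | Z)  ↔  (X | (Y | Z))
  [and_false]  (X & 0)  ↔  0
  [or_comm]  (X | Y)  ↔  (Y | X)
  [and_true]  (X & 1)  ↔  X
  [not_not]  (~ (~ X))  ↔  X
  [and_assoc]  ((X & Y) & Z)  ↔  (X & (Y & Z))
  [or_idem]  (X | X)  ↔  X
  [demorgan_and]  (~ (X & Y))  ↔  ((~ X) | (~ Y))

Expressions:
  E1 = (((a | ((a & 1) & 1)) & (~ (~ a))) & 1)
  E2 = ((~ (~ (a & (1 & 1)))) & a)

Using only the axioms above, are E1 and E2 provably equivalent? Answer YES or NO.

step 1: and_true (→) rewrites (a & 1) into a, now (((a | (a & 1)) & (~ (~ a))) & 1)
step 2: and_true (→) rewrites (((a | (a & 1)) & (~ (~ a))) & 1) into ((a | (a & 1)) & (~ (~ a)))
step 3: and_true (→) rewrites (a & 1) into a, now ((a | a) & (~ (~ a)))
step 4: not_not (→) rewrites (~ (~ a)) into a, now ((a | a) & a)
step 5: or_idem (→) rewrites (a | a) into a, now (a & a)
step 6: and_true (←) rewrites a into (a & 1), now ((a & 1) & a)
step 7: not_not (←) rewrites (a & 1) into (~ (~ (a & 1))), now ((~ (~ (a & 1))) & a)
step 8: and_true (←) rewrites 1 into (1 & 1), which is E2

YES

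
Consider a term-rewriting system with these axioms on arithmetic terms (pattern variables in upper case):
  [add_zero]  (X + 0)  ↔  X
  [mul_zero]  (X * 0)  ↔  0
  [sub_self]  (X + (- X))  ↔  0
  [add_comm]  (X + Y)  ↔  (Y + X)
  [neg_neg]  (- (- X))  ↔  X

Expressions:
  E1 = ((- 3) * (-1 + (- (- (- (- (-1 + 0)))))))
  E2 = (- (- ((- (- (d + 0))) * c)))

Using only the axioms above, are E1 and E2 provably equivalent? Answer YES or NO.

NO

Every axiom is a valid identity, so a rewrite proof would force E1 and E2 to agree under every assignment.
At c=0, d=0: E1 = 6 but E2 = 0; they differ, so no derivation exists.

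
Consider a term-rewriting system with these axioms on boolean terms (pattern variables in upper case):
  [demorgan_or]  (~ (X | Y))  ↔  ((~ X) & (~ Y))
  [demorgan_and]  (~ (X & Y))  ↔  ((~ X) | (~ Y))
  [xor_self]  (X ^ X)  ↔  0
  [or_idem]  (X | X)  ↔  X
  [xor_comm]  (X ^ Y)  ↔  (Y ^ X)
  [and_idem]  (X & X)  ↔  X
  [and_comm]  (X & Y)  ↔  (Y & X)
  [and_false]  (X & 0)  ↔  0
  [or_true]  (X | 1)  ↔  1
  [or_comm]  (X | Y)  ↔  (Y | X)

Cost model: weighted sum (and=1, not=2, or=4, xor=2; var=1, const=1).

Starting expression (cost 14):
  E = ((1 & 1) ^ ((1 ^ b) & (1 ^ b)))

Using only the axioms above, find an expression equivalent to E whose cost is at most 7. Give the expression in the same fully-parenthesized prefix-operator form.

(1 ^ (1 ^ b))   [cost 7]

(1) ((1 ^ b) & (1 ^ b))  =[and_idem →]=  (1 ^ b)    ⊢ ((1 & 1) ^ (1 ^ b))
(2) (1 & 1)  =[and_idem →]=  1    ⊢ cost 7, within 7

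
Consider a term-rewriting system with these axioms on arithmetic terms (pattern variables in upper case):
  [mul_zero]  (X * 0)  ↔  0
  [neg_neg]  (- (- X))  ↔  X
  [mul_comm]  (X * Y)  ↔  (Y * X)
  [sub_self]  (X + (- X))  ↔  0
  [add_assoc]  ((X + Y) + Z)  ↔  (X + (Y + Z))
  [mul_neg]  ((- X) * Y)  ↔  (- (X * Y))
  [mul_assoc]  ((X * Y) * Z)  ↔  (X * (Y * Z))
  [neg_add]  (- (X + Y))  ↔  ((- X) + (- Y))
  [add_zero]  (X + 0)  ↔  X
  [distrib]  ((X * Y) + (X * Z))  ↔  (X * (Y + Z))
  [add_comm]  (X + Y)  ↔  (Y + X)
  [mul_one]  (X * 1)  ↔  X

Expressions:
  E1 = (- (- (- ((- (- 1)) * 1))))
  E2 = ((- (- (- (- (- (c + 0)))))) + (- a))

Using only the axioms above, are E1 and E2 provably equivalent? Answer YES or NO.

Every axiom is a valid identity, so a rewrite proof would force E1 and E2 to agree under every assignment.
At a=0, c=0: E1 = -1 but E2 = 0; they differ, so no derivation exists.

NO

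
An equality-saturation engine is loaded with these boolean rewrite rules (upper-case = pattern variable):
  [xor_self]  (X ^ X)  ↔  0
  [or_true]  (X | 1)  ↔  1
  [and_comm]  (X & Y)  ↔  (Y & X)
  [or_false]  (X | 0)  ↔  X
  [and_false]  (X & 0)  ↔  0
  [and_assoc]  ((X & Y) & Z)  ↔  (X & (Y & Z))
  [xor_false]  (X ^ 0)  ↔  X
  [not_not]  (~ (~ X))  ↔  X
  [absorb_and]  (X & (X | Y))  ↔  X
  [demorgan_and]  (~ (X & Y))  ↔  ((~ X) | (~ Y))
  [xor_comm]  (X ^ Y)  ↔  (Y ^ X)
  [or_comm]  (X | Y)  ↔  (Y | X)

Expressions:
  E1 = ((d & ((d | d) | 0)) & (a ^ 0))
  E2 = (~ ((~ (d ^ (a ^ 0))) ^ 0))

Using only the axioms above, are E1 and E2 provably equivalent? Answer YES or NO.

NO

Every axiom is a valid identity, so a rewrite proof would force E1 and E2 to agree under every assignment.
At a=0, d=1: E1 = 0 but E2 = 1; they differ, so no derivation exists.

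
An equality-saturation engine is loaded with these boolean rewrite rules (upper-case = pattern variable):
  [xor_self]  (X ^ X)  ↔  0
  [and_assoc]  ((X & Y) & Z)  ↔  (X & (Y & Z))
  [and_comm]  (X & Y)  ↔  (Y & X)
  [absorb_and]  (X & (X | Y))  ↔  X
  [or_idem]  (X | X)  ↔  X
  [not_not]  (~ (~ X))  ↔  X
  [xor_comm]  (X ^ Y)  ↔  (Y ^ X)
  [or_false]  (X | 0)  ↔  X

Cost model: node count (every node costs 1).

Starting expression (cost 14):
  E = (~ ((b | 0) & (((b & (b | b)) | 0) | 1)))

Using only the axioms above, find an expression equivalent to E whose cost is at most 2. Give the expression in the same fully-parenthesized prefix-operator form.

(~ b)   [cost 2]

1. [absorb_and →] (b & (b | b))  →  b;  E = (~ ((b | 0) & ((b | 0) | 1)))
2. [absorb_and →] ((b | 0) & ((b | 0) | 1))  →  (b | 0);  E = (~ (b | 0))
3. [or_false →] (b | 0)  →  b;  cost 2 ≤ 2, done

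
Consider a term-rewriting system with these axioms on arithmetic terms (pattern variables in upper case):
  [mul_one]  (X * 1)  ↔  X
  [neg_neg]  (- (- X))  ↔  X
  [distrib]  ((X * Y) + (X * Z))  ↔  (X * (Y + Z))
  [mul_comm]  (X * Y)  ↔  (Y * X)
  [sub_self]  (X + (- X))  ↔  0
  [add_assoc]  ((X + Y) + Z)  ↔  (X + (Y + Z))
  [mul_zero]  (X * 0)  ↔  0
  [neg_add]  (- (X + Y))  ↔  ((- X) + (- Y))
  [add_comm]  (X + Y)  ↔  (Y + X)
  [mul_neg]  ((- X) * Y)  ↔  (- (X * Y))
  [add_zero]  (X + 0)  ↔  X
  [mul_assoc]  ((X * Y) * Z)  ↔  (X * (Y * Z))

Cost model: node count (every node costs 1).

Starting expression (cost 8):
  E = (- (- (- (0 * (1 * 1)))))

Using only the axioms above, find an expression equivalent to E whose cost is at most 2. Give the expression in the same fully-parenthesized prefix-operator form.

(- 0)   [cost 2]

(1) (- (- (- (0 * (1 * 1)))))  =[neg_neg →]=  (- (0 * (1 * 1)))
(2) (1 * 1)  =[mul_one →]=  1    ⊢ (- (0 * 1))
(3) (0 * 1)  =[mul_one →]=  0    ⊢ cost 2, within 2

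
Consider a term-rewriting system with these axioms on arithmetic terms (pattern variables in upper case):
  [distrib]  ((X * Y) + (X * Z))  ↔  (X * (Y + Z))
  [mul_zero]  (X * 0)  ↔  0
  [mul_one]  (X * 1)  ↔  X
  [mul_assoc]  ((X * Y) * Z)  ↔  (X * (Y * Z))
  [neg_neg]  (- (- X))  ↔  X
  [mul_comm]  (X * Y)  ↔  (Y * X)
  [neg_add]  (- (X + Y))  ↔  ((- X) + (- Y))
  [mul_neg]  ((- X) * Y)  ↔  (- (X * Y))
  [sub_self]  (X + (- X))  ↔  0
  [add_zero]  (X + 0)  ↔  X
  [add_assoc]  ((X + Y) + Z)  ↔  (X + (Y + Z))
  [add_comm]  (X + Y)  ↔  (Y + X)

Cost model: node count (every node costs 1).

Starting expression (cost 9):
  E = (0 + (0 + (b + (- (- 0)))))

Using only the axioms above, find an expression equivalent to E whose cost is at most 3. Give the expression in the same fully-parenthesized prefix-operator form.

(0 + b)   [cost 3]

1. [neg_neg →] (- (- 0))  →  0;  E = (0 + (0 + (b + 0)))
2. [add_comm →] (0 + (0 + (b + 0)))  →  ((0 + (b + 0)) + 0)
3. [add_zero →] ((0 + (b + 0)) + 0)  →  (0 + (b + 0))
4. [add_zero →] (b + 0)  →  b;  cost 3 ≤ 3, done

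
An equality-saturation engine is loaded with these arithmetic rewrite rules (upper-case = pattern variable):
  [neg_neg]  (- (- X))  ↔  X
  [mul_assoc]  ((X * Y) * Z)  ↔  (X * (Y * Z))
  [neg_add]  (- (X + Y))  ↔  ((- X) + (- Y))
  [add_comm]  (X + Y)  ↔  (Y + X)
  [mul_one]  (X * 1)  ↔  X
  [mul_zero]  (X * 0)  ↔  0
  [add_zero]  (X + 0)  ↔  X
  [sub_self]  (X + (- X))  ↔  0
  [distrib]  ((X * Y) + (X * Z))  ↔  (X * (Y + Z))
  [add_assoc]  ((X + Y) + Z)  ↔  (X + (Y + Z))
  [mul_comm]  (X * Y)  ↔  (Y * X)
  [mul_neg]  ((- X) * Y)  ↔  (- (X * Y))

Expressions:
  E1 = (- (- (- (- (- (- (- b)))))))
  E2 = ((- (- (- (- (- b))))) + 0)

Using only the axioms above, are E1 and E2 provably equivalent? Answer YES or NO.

YES

step 1: neg_neg (→) rewrites (- (- (- (- (- (- (- b))))))) into (- (- (- (- (- b)))))
step 2: neg_neg (→) rewrites (- (- (- b))) into (- b), now (- (- (- b)))
step 3: add_zero (←) rewrites (- (- (- b))) into ((- (- (- b))) + 0)
step 4: neg_neg (←) rewrites (- (- b)) into (- (- (- (- b)))), which is E2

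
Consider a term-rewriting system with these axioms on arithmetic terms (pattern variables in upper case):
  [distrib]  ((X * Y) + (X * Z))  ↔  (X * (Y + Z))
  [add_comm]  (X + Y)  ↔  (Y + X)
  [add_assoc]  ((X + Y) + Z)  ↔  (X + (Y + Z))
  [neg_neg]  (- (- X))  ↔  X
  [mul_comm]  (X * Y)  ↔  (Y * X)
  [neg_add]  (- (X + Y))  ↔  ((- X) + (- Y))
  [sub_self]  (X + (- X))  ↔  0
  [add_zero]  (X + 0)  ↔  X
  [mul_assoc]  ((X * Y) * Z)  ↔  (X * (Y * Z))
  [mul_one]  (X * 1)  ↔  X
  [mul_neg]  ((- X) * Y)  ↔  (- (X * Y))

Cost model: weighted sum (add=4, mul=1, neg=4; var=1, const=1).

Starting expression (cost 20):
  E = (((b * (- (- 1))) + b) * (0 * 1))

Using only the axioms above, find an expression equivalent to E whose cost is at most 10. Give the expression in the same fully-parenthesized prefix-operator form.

step 1: neg_neg (→) rewrites (- (- 1)) into 1, now (((b * 1) + b) * (0 * 1))
step 2: mul_comm (→) rewrites (0 * 1) into (1 * 0), now (((b * 1) + b) * (1 * 0))
step 3: mul_one (→) rewrites (b * 1) into b, reaching cost 10 (bound 10)

((b + b) * (1 * 0))   [cost 10]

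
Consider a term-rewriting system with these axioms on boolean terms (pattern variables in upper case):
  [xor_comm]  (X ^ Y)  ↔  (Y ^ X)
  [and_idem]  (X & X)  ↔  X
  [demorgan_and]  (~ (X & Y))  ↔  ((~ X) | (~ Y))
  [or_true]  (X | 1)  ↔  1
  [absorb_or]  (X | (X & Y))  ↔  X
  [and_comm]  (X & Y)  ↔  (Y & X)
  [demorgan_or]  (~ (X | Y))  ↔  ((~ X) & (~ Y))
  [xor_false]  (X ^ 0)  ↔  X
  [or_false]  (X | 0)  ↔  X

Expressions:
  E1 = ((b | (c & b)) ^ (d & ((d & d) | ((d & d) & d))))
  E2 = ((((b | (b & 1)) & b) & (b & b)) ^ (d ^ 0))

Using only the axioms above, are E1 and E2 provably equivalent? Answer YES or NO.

1. [absorb_or →] ((d & d) | ((d & d) & d))  →  (d & d);  E1 = ((b | (c & b)) ^ (d & (d & d)))
2. [and_comm →] (c & b)  →  (b & c);  E1 = ((b | (b & c)) ^ (d & (d & d)))
3. [and_idem →] (d & d)  →  d;  E1 = ((b | (b & c)) ^ (d & d))
4. [and_idem →] (d & d)  →  d;  E1 = ((b | (b & c)) ^ d)
5. [absorb_or →] (b | (b & c))  →  b;  E1 = (b ^ d)
6. [and_idem ←] b  →  (b & b);  E1 = ((b & b) ^ d)
7. [and_idem ←] (b & b)  →  ((b & b) & (b & b));  E1 = (((b & b) & (b & b)) ^ d)
8. [xor_false ←] d  →  (d ^ 0);  E1 = (((b & b) & (b & b)) ^ (d ^ 0))
9. [absorb_or ←] b  →  (b | (b & 1));  this is E2

YES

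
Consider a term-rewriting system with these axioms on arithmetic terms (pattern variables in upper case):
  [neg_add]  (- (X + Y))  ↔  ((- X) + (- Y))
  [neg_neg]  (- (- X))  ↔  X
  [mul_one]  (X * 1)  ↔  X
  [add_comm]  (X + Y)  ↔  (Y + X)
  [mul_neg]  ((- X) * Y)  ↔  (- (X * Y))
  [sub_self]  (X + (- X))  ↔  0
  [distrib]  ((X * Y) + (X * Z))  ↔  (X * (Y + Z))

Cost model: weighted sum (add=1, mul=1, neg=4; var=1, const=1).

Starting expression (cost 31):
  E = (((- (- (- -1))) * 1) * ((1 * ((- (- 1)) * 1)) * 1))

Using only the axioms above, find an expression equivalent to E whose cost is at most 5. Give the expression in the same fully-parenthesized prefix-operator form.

(1) ((- (- 1)) * 1)  =[mul_one →]=  (- (- 1))    ⊢ (((- (- (- -1))) * 1) * ((1 * (- (- 1))) * 1))
(2) (- (- 1))  =[neg_neg →]=  1    ⊢ (((- (- (- -1))) * 1) * ((1 * 1) * 1))
(3) (1 * 1)  =[mul_one →]=  1    ⊢ (((- (- (- -1))) * 1) * (1 * 1))
(4) (- (- (- -1)))  =[neg_neg →]=  (- -1)    ⊢ (((- -1) * 1) * (1 * 1))
(5) (1 * 1)  =[mul_one →]=  1    ⊢ (((- -1) * 1) * 1)
(6) ((- -1) * 1)  =[mul_one →]=  (- -1)    ⊢ ((- -1) * 1)
(7) ((- -1) * 1)  =[mul_one →]=  (- -1)    ⊢ cost 5, within 5

(- -1)   [cost 5]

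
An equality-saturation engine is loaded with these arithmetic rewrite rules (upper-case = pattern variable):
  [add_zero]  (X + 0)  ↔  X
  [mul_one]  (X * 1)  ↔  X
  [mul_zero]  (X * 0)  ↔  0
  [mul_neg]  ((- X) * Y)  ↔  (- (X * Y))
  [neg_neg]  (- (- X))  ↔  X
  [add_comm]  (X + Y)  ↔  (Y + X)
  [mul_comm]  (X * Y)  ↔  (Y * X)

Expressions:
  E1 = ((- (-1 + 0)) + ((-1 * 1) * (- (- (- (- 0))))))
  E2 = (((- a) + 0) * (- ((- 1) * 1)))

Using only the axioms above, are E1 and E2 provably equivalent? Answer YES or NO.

The axioms are sound identities: if E1 ↔* E2 then E1 and E2 evaluate identically under any assignment.
Under a=0: E1 evaluates to 1, E2 to 0. Distinct ⇒ no rewrite sequence connects them.

NO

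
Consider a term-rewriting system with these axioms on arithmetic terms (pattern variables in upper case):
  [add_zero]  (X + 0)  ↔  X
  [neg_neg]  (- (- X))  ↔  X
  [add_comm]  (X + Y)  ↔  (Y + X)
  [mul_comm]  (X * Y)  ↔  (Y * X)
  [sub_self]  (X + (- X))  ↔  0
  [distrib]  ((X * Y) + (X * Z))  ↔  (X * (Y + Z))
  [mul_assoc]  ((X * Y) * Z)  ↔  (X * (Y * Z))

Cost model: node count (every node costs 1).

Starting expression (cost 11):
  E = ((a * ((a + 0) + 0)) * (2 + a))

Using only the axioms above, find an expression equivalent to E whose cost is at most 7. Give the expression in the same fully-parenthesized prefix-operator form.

((a * a) * (2 + a))   [cost 7]

(1) (a * ((a + 0) + 0))  =[mul_comm →]=  (((a + 0) + 0) * a)    ⊢ ((((a + 0) + 0) * a) * (2 + a))
(2) (a + 0)  =[add_zero →]=  a    ⊢ (((a + 0) * a) * (2 + a))
(3) (a + 0)  =[add_zero →]=  a    ⊢ cost 7, within 7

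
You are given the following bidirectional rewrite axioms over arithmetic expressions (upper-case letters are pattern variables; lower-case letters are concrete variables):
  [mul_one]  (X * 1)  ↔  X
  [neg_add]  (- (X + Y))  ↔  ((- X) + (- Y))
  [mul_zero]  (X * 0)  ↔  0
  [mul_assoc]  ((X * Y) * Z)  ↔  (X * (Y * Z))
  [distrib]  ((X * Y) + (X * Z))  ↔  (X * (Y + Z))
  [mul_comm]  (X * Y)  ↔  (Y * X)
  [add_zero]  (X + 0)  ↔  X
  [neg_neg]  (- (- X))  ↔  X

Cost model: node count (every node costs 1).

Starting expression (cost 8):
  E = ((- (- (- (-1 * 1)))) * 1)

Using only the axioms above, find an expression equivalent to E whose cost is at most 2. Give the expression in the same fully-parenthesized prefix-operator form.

(1) (-1 * 1)  =[mul_one →]=  -1    ⊢ ((- (- (- -1))) * 1)
(2) (- (- -1))  =[neg_neg →]=  -1    ⊢ ((- -1) * 1)
(3) ((- -1) * 1)  =[mul_one →]=  (- -1)    ⊢ cost 2, within 2

(- -1)   [cost 2]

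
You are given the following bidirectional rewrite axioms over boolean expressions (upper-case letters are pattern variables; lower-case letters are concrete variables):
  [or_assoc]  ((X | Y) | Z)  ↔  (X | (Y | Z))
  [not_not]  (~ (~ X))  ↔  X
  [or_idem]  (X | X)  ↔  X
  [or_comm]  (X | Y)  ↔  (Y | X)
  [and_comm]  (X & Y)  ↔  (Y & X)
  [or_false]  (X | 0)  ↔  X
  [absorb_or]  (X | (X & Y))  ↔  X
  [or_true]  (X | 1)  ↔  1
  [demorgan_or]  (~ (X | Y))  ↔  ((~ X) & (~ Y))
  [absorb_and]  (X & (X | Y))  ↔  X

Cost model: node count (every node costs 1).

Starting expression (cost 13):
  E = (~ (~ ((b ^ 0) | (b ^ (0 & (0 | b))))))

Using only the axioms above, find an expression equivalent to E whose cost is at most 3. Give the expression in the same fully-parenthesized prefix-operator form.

1. [absorb_and →] (0 & (0 | b))  →  0;  E = (~ (~ ((b ^ 0) | (b ^ 0))))
2. [not_not →] (~ (~ ((b ^ 0) | (b ^ 0))))  →  ((b ^ 0) | (b ^ 0))
3. [or_idem →] ((b ^ 0) | (b ^ 0))  →  (b ^ 0);  cost 3 ≤ 3, done

(b ^ 0)   [cost 3]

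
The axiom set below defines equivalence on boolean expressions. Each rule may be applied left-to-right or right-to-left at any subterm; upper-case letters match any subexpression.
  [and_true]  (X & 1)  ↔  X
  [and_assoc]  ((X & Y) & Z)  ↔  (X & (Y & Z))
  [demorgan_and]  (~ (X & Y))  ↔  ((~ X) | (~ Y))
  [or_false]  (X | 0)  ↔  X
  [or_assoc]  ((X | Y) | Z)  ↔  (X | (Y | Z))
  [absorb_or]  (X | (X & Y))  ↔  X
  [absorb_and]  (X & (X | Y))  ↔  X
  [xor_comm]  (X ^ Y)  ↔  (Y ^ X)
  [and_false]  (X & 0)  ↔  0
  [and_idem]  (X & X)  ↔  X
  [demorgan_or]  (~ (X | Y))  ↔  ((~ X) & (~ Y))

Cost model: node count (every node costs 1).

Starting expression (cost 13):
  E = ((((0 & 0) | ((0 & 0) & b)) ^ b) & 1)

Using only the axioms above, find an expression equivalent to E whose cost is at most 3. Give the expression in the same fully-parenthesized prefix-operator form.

(1) ((0 & 0) | ((0 & 0) & b))  =[absorb_or →]=  (0 & 0)    ⊢ (((0 & 0) ^ b) & 1)
(2) (((0 & 0) ^ b) & 1)  =[and_true →]=  ((0 & 0) ^ b)
(3) ((0 & 0) ^ b)  =[xor_comm →]=  (b ^ (0 & 0))
(4) (0 & 0)  =[and_idem →]=  0    ⊢ cost 3, within 3

(b ^ 0)   [cost 3]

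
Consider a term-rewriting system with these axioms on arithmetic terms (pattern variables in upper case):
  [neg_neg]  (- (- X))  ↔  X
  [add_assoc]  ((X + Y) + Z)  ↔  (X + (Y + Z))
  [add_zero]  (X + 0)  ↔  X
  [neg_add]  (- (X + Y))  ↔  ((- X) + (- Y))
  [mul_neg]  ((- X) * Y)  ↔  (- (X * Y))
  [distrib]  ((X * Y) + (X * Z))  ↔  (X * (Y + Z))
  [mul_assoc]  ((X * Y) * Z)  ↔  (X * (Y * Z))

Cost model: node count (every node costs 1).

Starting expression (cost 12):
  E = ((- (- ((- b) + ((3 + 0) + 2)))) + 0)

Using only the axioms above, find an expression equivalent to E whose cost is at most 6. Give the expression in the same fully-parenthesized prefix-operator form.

1. [add_zero →] ((- (- ((- b) + ((3 + 0) + 2)))) + 0)  →  (- (- ((- b) + ((3 + 0) + 2))))
2. [add_zero →] (3 + 0)  →  3;  E = (- (- ((- b) + (3 + 2))))
3. [neg_neg →] (- (- ((- b) + (3 + 2))))  →  ((- b) + (3 + 2));  cost 6 ≤ 6, done

((- b) + (3 + 2))   [cost 6]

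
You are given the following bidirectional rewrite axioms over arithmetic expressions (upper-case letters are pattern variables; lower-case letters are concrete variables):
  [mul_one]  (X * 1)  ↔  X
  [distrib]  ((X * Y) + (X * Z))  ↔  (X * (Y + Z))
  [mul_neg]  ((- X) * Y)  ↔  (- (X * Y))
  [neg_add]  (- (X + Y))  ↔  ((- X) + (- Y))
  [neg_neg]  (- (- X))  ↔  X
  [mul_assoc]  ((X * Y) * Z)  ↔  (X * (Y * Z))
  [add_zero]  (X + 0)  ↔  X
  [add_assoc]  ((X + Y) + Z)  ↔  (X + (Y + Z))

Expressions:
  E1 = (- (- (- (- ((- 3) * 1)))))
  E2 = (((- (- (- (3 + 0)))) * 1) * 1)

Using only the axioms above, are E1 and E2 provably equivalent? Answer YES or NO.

step 1: neg_neg (→) rewrites (- (- ((- 3) * 1))) into ((- 3) * 1), now (- (- ((- 3) * 1)))
step 2: mul_one (→) rewrites ((- 3) * 1) into (- 3), now (- (- (- 3)))
step 3: neg_neg (→) rewrites (- (- (- 3))) into (- 3)
step 4: add_zero (←) rewrites 3 into (3 + 0), now (- (3 + 0))
step 5: neg_neg (←) rewrites (3 + 0) into (- (- (3 + 0))), now (- (- (- (3 + 0))))
step 6: mul_one (←) rewrites (- (- (- (3 + 0)))) into ((- (- (- (3 + 0)))) * 1)
step 7: mul_one (←) rewrites (- (- (- (3 + 0)))) into ((- (- (- (3 + 0)))) * 1), which is E2

YES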